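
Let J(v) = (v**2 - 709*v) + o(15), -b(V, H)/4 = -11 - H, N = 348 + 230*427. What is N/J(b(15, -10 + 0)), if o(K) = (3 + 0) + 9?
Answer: -49279/1404 ≈ -35.099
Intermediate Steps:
N = 98558 (N = 348 + 98210 = 98558)
b(V, H) = 44 + 4*H (b(V, H) = -4*(-11 - H) = 44 + 4*H)
o(K) = 12 (o(K) = 3 + 9 = 12)
J(v) = 12 + v**2 - 709*v (J(v) = (v**2 - 709*v) + 12 = 12 + v**2 - 709*v)
N/J(b(15, -10 + 0)) = 98558/(12 + (44 + 4*(-10 + 0))**2 - 709*(44 + 4*(-10 + 0))) = 98558/(12 + (44 + 4*(-10))**2 - 709*(44 + 4*(-10))) = 98558/(12 + (44 - 40)**2 - 709*(44 - 40)) = 98558/(12 + 4**2 - 709*4) = 98558/(12 + 16 - 2836) = 98558/(-2808) = 98558*(-1/2808) = -49279/1404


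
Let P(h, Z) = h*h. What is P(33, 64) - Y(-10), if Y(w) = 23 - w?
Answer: 1056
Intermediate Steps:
P(h, Z) = h²
P(33, 64) - Y(-10) = 33² - (23 - 1*(-10)) = 1089 - (23 + 10) = 1089 - 1*33 = 1089 - 33 = 1056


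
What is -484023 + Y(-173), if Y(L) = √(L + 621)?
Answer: -484023 + 8*√7 ≈ -4.8400e+5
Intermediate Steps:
Y(L) = √(621 + L)
-484023 + Y(-173) = -484023 + √(621 - 173) = -484023 + √448 = -484023 + 8*√7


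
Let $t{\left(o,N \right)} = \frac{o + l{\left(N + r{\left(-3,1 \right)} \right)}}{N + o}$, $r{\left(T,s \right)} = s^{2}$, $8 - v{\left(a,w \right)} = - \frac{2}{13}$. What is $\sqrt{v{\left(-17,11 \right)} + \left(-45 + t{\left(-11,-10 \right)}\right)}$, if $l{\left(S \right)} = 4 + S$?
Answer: $\frac{i \sqrt{2689323}}{273} \approx 6.007 i$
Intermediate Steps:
$v{\left(a,w \right)} = \frac{106}{13}$ ($v{\left(a,w \right)} = 8 - - \frac{2}{13} = 8 + \frac{2}{13} = \frac{106}{13}$)
$t{\left(o,N \right)} = \frac{5 + N + o}{N + o}$ ($t{\left(o,N \right)} = \frac{o + \left(4 + \left(N + 1^{2}\right)\right)}{N + o} = \frac{o + \left(4 + \left(N + 1\right)\right)}{N + o} = \frac{o + \left(4 + \left(1 + N\right)\right)}{N + o} = \frac{o + \left(5 + N\right)}{N + o} = \frac{5 + N + o}{N + o}$)
$\sqrt{v{\left(-17,11 \right)} + \left(-45 + t{\left(-11,-10 \right)}\right)} = \sqrt{\frac{106}{13} - \left(45 - \frac{5 - 10 - 11}{-10 - 11}\right)} = \sqrt{\frac{106}{13} - \left(45 - \frac{1}{-21} \left(-16\right)\right)} = \sqrt{\frac{106}{13} - \frac{929}{21}} = \sqrt{- \frac{9851}{273}} = \frac{i \sqrt{2689323}}{273}$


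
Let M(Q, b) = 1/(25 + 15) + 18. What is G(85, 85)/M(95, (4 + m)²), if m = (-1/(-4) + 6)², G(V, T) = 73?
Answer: 2920/721 ≈ 4.0499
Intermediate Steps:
m = 625/16 (m = (-1*(-¼) + 6)² = (¼ + 6)² = (25/4)² = 625/16 ≈ 39.063)
M(Q, b) = 721/40 (M(Q, b) = 1/40 + 18 = 721/40)
G(85, 85)/M(95, (4 + m)²) = 73/(721/40) = 73*(40/721) = 2920/721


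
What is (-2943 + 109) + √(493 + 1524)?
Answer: -2834 + √2017 ≈ -2789.1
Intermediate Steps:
(-2943 + 109) + √(493 + 1524) = -2834 + √2017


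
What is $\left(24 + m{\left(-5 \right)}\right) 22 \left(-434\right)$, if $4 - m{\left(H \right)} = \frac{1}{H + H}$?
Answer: $- \frac{1341494}{5} \approx -2.683 \cdot 10^{5}$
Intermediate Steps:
$m{\left(H \right)} = 4 - \frac{1}{2 H}$ ($m{\left(H \right)} = 4 - \frac{1}{H + H} = 4 - \frac{1}{2 H}$)
$\left(24 + m{\left(-5 \right)}\right) 22 \left(-434\right) = \left(24 + \left(4 - \frac{1}{2 \left(-5\right)}\right)\right) 22 \left(-434\right) = \left(24 + \left(4 - - \frac{1}{10}\right)\right) 22 \left(-434\right) = \left(24 + \left(4 + \frac{1}{10}\right)\right) 22 \left(-434\right) = \left(24 + \frac{41}{10}\right) 22 \left(-434\right) = \frac{281}{10} \cdot 22 \left(-434\right) = \frac{3091}{5} \left(-434\right) = - \frac{1341494}{5}$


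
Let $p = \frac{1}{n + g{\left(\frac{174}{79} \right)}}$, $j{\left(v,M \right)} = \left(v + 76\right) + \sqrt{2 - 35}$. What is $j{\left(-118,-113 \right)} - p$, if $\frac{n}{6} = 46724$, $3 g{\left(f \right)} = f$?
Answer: $- \frac{930183907}{22147234} + i \sqrt{33} \approx -42.0 + 5.7446 i$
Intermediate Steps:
$g{\left(f \right)} = \frac{f}{3}$
$j{\left(v,M \right)} = 76 + v + i \sqrt{33}$ ($j{\left(v,M \right)} = \left(76 + v\right) + \sqrt{-33} = \left(76 + v\right) + i \sqrt{33} = 76 + v + i \sqrt{33}$)
$n = 280344$ ($n = 6 \cdot 46724 = 280344$)
$p = \frac{79}{22147234}$ ($p = \frac{1}{280344 + \frac{174 \cdot \frac{1}{79}}{3}} = \frac{1}{280344 + \frac{1}{3} \cdot \frac{174}{79}} = \frac{1}{280344 + \frac{58}{79}} = \frac{1}{\frac{22147234}{79}} = \frac{79}{22147234} \approx 3.567 \cdot 10^{-6}$)
$j{\left(-118,-113 \right)} - p = \left(76 - 118 + i \sqrt{33}\right) - \frac{79}{22147234} = \left(-42 + i \sqrt{33}\right) - \frac{79}{22147234} = - \frac{930183907}{22147234} + i \sqrt{33}$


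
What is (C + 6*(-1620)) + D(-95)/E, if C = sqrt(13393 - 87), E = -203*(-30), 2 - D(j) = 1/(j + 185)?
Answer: -5327531821/548100 + sqrt(13306) ≈ -9604.7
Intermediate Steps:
D(j) = 2 - 1/(185 + j) (D(j) = 2 - 1/(j + 185) = 2 - 1/(185 + j))
E = 6090
C = sqrt(13306) ≈ 115.35
(C + 6*(-1620)) + D(-95)/E = (sqrt(13306) + 6*(-1620)) + ((369 + 2*(-95))/(185 - 95))/6090 = (sqrt(13306) - 9720) + ((369 - 190)/90)*(1/6090) = (-9720 + sqrt(13306)) + ((1/90)*179)*(1/6090) = (-9720 + sqrt(13306)) + (179/90)*(1/6090) = (-9720 + sqrt(13306)) + 179/548100 = -5327531821/548100 + sqrt(13306)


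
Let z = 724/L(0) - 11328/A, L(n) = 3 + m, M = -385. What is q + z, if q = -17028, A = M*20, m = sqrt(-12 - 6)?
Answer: 4*(-24582051*sqrt(2) + 24233626*I)/(5775*(sqrt(2) - I)) ≈ -16946.0 - 113.77*I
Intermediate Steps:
m = 3*I*sqrt(2) (m = sqrt(-18) = 3*I*sqrt(2) ≈ 4.2426*I)
A = -7700 (A = -385*20 = -7700)
L(n) = 3 + 3*I*sqrt(2)
z = 2832/1925 + 724/(3 + 3*I*sqrt(2)) (z = 724/(3 + 3*I*sqrt(2)) - 11328/(-7700) = 724/(3 + 3*I*sqrt(2)) - 11328*(-1/7700) = 724/(3 + 3*I*sqrt(2)) + 2832/1925 = 2832/1925 + 724/(3 + 3*I*sqrt(2)) ≈ 81.916 - 113.77*I)
q + z = -17028 + (1419188/17325 - 724*I*sqrt(2)/9) = -293590912/17325 - 724*I*sqrt(2)/9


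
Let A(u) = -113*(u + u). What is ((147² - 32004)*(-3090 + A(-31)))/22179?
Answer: -13568940/7393 ≈ -1835.4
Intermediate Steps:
A(u) = -226*u
((147² - 32004)*(-3090 + A(-31)))/22179 = ((147² - 32004)*(-3090 - 226*(-31)))/22179 = ((21609 - 32004)*(-3090 + 7006))*(1/22179) = -10395*3916*(1/22179) = -40706820*1/22179 = -13568940/7393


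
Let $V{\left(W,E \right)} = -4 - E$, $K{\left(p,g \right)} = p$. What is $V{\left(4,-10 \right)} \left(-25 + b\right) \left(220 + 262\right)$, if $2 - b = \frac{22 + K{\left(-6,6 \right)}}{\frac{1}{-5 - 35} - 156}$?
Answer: $- \frac{413275476}{6241} \approx -66219.0$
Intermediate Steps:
$b = \frac{13122}{6241}$ ($b = 2 - \frac{22 - 6}{\frac{1}{-5 - 35} - 156} = 2 - \frac{16}{\frac{1}{-40} - 156} = 2 - \frac{16}{- \frac{1}{40} - 156} = 2 - \frac{16}{- \frac{6241}{40}} = 2 - 16 \left(- \frac{40}{6241}\right) = 2 - - \frac{640}{6241} = 2 + \frac{640}{6241} = \frac{13122}{6241} \approx 2.1025$)
$V{\left(4,-10 \right)} \left(-25 + b\right) \left(220 + 262\right) = \left(-4 - -10\right) \left(-25 + \frac{13122}{6241}\right) \left(220 + 262\right) = \left(-4 + 10\right) \left(\left(- \frac{142903}{6241}\right) 482\right) = 6 \left(- \frac{68879246}{6241}\right) = - \frac{413275476}{6241}$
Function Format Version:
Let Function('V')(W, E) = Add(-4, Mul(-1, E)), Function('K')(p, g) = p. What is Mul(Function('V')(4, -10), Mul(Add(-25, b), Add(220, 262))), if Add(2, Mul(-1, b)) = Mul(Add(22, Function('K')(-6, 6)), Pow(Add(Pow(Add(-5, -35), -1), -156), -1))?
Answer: Rational(-413275476, 6241) ≈ -66219.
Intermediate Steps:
b = Rational(13122, 6241) (b = Add(2, Mul(-1, Mul(Add(22, -6), Pow(Add(Pow(Add(-5, -35), -1), -156), -1)))) = Add(2, Mul(-1, Mul(16, Pow(Add(Pow(-40, -1), -156), -1)))) = Add(2, Mul(-1, Mul(16, Pow(Add(Rational(-1, 40), -156), -1)))) = Add(2, Mul(-1, Mul(16, Pow(Rational(-6241, 40), -1)))) = Add(2, Mul(-1, Mul(16, Rational(-40, 6241)))) = Add(2, Mul(-1, Rational(-640, 6241))) = Add(2, Rational(640, 6241)) = Rational(13122, 6241) ≈ 2.1025)
Mul(Function('V')(4, -10), Mul(Add(-25, b), Add(220, 262))) = Mul(Add(-4, Mul(-1, -10)), Mul(Add(-25, Rational(13122, 6241)), Add(220, 262))) = Mul(Add(-4, 10), Mul(Rational(-142903, 6241), 482)) = Mul(6, Rational(-68879246, 6241)) = Rational(-413275476, 6241)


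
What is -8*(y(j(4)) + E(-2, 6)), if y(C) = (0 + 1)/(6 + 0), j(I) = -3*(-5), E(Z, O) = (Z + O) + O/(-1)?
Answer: 44/3 ≈ 14.667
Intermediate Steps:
E(Z, O) = Z (E(Z, O) = (O + Z) + O*(-1) = (O + Z) - O = Z)
j(I) = 15
y(C) = 1/6
-8*(y(j(4)) + E(-2, 6)) = -8*(1/6 - 2) = -8*(-11/6) = 44/3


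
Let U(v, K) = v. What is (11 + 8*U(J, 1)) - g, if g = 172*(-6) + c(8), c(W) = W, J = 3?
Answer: 1059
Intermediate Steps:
g = -1024 (g = 172*(-6) + 8 = -1032 + 8 = -1024)
(11 + 8*U(J, 1)) - g = (11 + 8*3) - 1*(-1024) = (11 + 24) + 1024 = 35 + 1024 = 1059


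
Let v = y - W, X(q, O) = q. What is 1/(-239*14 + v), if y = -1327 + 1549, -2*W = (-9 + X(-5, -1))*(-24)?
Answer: -1/2956 ≈ -0.00033830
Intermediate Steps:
W = -168 (W = -(-9 - 5)*(-24)/2 = -(-7)*(-24) = -½*336 = -168)
y = 222
v = 390 (v = 222 - 1*(-168) = 222 + 168 = 390)
1/(-239*14 + v) = 1/(-239*14 + 390) = 1/(-1*3346 + 390) = 1/(-3346 + 390) = 1/(-2956) = -1/2956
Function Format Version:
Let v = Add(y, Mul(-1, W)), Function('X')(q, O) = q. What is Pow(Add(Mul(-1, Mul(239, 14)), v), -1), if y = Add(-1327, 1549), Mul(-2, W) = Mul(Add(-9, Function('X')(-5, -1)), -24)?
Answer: Rational(-1, 2956) ≈ -0.00033830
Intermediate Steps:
W = -168 (W = Mul(Rational(-1, 2), Mul(Add(-9, -5), -24)) = Mul(Rational(-1, 2), Mul(-14, -24)) = Mul(Rational(-1, 2), 336) = -168)
y = 222
v = 390 (v = Add(222, Mul(-1, -168)) = Add(222, 168) = 390)
Pow(Add(Mul(-1, Mul(239, 14)), v), -1) = Pow(Add(Mul(-1, Mul(239, 14)), 390), -1) = Pow(Add(Mul(-1, 3346), 390), -1) = Pow(Add(-3346, 390), -1) = Pow(-2956, -1) = Rational(-1, 2956)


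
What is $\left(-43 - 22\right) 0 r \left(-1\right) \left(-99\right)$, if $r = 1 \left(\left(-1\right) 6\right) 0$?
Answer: $0$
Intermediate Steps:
$r = 0$ ($r = 1 \left(-6\right) 0 = \left(-6\right) 0 = 0$)
$\left(-43 - 22\right) 0 r \left(-1\right) \left(-99\right) = \left(-43 - 22\right) 0 \cdot 0 \left(-1\right) \left(-99\right) = - 65 \cdot 0 \left(-1\right) \left(-99\right) = \left(-65\right) 0 \left(-99\right) = 0 \left(-99\right) = 0$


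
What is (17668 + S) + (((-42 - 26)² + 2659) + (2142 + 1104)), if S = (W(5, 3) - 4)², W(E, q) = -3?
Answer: 28246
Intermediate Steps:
S = 49 (S = (-3 - 4)² = (-7)² = 49)
(17668 + S) + (((-42 - 26)² + 2659) + (2142 + 1104)) = (17668 + 49) + (((-42 - 26)² + 2659) + (2142 + 1104)) = 17717 + (((-68)² + 2659) + 3246) = 17717 + ((4624 + 2659) + 3246) = 17717 + (7283 + 3246) = 17717 + 10529 = 28246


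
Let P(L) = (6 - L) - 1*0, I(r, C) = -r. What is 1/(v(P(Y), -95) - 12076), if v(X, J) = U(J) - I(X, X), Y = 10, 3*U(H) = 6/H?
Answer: -95/1147602 ≈ -8.2781e-5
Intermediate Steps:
U(H) = 2/H (U(H) = (6/H)/3 = 2/H)
P(L) = 6 - L (P(L) = (6 - L) + 0 = 6 - L)
v(X, J) = X + 2/J (v(X, J) = 2/J - (-1)*X = 2/J + X = X + 2/J)
1/(v(P(Y), -95) - 12076) = 1/(((6 - 1*10) + 2/(-95)) - 12076) = 1/(((6 - 10) + 2*(-1/95)) - 12076) = 1/((-4 - 2/95) - 12076) = 1/(-382/95 - 12076) = 1/(-1147602/95) = -95/1147602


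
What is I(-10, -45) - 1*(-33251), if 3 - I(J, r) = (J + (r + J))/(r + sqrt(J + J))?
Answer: 13600301/409 - 26*I*sqrt(5)/409 ≈ 33253.0 - 0.14215*I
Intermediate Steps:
I(J, r) = 3 - (r + 2*J)/(r + sqrt(2)*sqrt(J)) (I(J, r) = 3 - (J + (r + J))/(r + sqrt(J + J)) = 3 - (J + (J + r))/(r + sqrt(2*J)) = 3 - (r + 2*J)/(r + sqrt(2)*sqrt(J)))
I(-10, -45) - 1*(-33251) = (-2*(-10) + 2*(-45) + 3*sqrt(2)*sqrt(-10))/(-45 + sqrt(2)*sqrt(-10)) - 1*(-33251) = (20 - 90 + 3*sqrt(2)*(I*sqrt(10)))/(-45 + sqrt(2)*(I*sqrt(10))) + 33251 = (20 - 90 + 6*I*sqrt(5))/(-45 + 2*I*sqrt(5)) + 33251 = (-70 + 6*I*sqrt(5))/(-45 + 2*I*sqrt(5)) + 33251 = 33251 + (-70 + 6*I*sqrt(5))/(-45 + 2*I*sqrt(5))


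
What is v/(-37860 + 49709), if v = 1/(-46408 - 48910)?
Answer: -1/1129422982 ≈ -8.8541e-10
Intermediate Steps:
v = -1/95318 (v = 1/(-95318) = -1/95318 ≈ -1.0491e-5)
v/(-37860 + 49709) = -1/(95318*(-37860 + 49709)) = -1/95318/11849 = -1/95318*1/11849 = -1/1129422982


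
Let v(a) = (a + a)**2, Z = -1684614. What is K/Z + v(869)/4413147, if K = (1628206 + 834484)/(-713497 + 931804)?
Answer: 185145052873554547/270498717654477201 ≈ 0.68446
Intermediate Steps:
v(a) = 4*a**2 (v(a) = (2*a)**2 = 4*a**2)
K = 2462690/218307 ≈ 11.281
K/Z + v(869)/4413147 = (2462690/218307)/(-1684614) + (4*869**2)/4413147 = (2462690/218307)*(-1/1684614) + (4*755161)*(1/4413147) = -1231345/183881514249 + 3020644*(1/4413147) = -1231345/183881514249 + 3020644/4413147 = 185145052873554547/270498717654477201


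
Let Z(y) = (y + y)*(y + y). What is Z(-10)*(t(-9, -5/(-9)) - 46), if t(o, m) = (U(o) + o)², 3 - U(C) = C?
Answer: -14800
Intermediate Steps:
U(C) = 3 - C
Z(y) = 4*y² (Z(y) = (2*y)*(2*y) = 4*y²)
t(o, m) = 9 (t(o, m) = ((3 - o) + o)² = 3² = 9)
Z(-10)*(t(-9, -5/(-9)) - 46) = (4*(-10)²)*(9 - 46) = (4*100)*(-37) = 400*(-37) = -14800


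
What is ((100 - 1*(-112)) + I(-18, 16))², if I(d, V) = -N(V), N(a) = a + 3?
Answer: 37249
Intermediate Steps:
N(a) = 3 + a
I(d, V) = -3 - V (I(d, V) = -(3 + V) = -3 - V)
((100 - 1*(-112)) + I(-18, 16))² = ((100 - 1*(-112)) + (-3 - 1*16))² = ((100 + 112) + (-3 - 16))² = (212 - 19)² = 193² = 37249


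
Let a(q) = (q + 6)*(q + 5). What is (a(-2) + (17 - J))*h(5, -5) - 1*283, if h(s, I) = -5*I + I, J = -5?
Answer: 397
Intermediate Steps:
h(s, I) = -4*I
a(q) = (5 + q)*(6 + q) (a(q) = (6 + q)*(5 + q) = (5 + q)*(6 + q))
(a(-2) + (17 - J))*h(5, -5) - 1*283 = ((30 + (-2)**2 + 11*(-2)) + (17 - 1*(-5)))*(-4*(-5)) - 1*283 = ((30 + 4 - 22) + (17 + 5))*20 - 283 = (12 + 22)*20 - 283 = 34*20 - 283 = 680 - 283 = 397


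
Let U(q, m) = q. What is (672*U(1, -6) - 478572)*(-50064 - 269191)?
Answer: 152571964500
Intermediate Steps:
(672*U(1, -6) - 478572)*(-50064 - 269191) = (672*1 - 478572)*(-50064 - 269191) = (672 - 478572)*(-319255) = -477900*(-319255) = 152571964500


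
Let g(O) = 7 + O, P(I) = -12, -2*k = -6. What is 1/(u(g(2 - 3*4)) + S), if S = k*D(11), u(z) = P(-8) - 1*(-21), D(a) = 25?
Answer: 1/84 ≈ 0.011905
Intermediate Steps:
k = 3 (k = -½*(-6) = 3)
u(z) = 9 (u(z) = -12 - 1*(-21) = -12 + 21 = 9)
S = 75 (S = 3*25 = 75)
1/(u(g(2 - 3*4)) + S) = 1/(9 + 75) = 1/84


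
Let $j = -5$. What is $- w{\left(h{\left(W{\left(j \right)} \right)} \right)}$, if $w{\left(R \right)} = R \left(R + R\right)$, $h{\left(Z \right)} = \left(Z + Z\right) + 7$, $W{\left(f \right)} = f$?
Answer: $-18$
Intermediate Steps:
$h{\left(Z \right)} = 7 + 2 Z$ ($h{\left(Z \right)} = 2 Z + 7 = 7 + 2 Z$)
$w{\left(R \right)} = 2 R^{2}$ ($w{\left(R \right)} = R 2 R = 2 R^{2}$)
$- w{\left(h{\left(W{\left(j \right)} \right)} \right)} = - 2 \left(7 + 2 \left(-5\right)\right)^{2} = - 2 \left(7 - 10\right)^{2} = - 2 \left(-3\right)^{2} = - 2 \cdot 9 = \left(-1\right) 18 = -18$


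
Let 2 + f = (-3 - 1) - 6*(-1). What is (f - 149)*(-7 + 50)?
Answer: -6407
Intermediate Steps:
f = 0 (f = -2 + ((-3 - 1) - 6*(-1)) = -2 + (-4 + 6) = -2 + 2 = 0)
(f - 149)*(-7 + 50) = (0 - 149)*(-7 + 50) = -149*43 = -6407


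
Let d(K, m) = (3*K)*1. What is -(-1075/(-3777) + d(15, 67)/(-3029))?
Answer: -3086210/11440533 ≈ -0.26976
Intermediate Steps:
d(K, m) = 3*K
-(-1075/(-3777) + d(15, 67)/(-3029)) = -(-1075/(-3777) + (3*15)/(-3029)) = -(-1075*(-1/3777) + 45*(-1/3029)) = -(1075/3777 - 45/3029) = -1*3086210/11440533 = -3086210/11440533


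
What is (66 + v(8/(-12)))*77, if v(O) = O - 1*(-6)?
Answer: 16478/3 ≈ 5492.7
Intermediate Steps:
v(O) = 6 + O (v(O) = O + 6 = 6 + O)
(66 + v(8/(-12)))*77 = (66 + (6 + 8/(-12)))*77 = (66 + (6 + 8*(-1/12)))*77 = (66 + (6 - ⅔))*77 = (66 + 16/3)*77 = (214/3)*77 = 16478/3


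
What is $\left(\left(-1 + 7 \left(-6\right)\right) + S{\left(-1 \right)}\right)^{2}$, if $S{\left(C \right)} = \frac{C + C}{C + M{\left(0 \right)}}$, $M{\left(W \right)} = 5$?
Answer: $\frac{7569}{4} \approx 1892.3$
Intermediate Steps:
$S{\left(C \right)} = \frac{2 C}{5 + C}$ ($S{\left(C \right)} = \frac{C + C}{C + 5} = \frac{2 C}{5 + C}$)
$\left(\left(-1 + 7 \left(-6\right)\right) + S{\left(-1 \right)}\right)^{2} = \left(\left(-1 + 7 \left(-6\right)\right) + 2 \left(-1\right) \frac{1}{5 - 1}\right)^{2} = \left(\left(-1 - 42\right) + 2 \left(-1\right) \frac{1}{4}\right)^{2} = \left(-43 + 2 \left(-1\right) \frac{1}{4}\right)^{2} = \left(-43 - \frac{1}{2}\right)^{2} = \left(- \frac{87}{2}\right)^{2} = \frac{7569}{4}$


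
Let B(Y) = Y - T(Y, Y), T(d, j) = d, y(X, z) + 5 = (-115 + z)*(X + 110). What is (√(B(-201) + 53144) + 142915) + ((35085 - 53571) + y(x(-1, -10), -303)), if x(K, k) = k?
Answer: 82624 + 2*√13286 ≈ 82855.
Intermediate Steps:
y(X, z) = -5 + (-115 + z)*(110 + X) (y(X, z) = -5 + (-115 + z)*(X + 110) = -5 + (-115 + z)*(110 + X))
B(Y) = 0 (B(Y) = Y - Y = 0)
(√(B(-201) + 53144) + 142915) + ((35085 - 53571) + y(x(-1, -10), -303)) = (√(0 + 53144) + 142915) + ((35085 - 53571) + (-12655 - 115*(-10) + 110*(-303) - 10*(-303))) = (√53144 + 142915) + (-18486 + (-12655 + 1150 - 33330 + 3030)) = (2*√13286 + 142915) + (-18486 - 41805) = (142915 + 2*√13286) - 60291 = 82624 + 2*√13286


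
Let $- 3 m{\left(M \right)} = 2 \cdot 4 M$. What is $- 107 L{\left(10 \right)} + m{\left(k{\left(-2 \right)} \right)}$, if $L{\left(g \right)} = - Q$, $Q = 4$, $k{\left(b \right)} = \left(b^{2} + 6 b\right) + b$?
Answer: $\frac{1364}{3} \approx 454.67$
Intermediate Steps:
$k{\left(b \right)} = b^{2} + 7 b$
$L{\left(g \right)} = -4$ ($L{\left(g \right)} = \left(-1\right) 4 = -4$)
$m{\left(M \right)} = - \frac{8 M}{3}$ ($m{\left(M \right)} = - \frac{2 \cdot 4 M}{3} = - \frac{8 M}{3}$)
$- 107 L{\left(10 \right)} + m{\left(k{\left(-2 \right)} \right)} = \left(-107\right) \left(-4\right) - \frac{8 \left(- 2 \left(7 - 2\right)\right)}{3} = 428 - \frac{8 \left(\left(-2\right) 5\right)}{3} = 428 - - \frac{80}{3} = 428 + \frac{80}{3} = \frac{1364}{3}$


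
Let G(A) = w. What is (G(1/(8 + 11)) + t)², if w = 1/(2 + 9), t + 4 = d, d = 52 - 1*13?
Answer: 148996/121 ≈ 1231.4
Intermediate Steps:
d = 39 (d = 52 - 13 = 39)
t = 35 (t = -4 + 39 = 35)
w = 1/11 ≈ 0.090909
G(A) = 1/11
(G(1/(8 + 11)) + t)² = (1/11 + 35)² = (386/11)² = 148996/121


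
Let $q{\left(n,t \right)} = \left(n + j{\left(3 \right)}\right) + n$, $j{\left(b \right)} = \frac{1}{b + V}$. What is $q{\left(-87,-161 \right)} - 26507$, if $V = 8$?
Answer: $- \frac{293490}{11} \approx -26681.0$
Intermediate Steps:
$j{\left(b \right)} = \frac{1}{8 + b}$ ($j{\left(b \right)} = \frac{1}{b + 8} = \frac{1}{8 + b}$)
$q{\left(n,t \right)} = \frac{1}{11} + 2 n$ ($q{\left(n,t \right)} = \left(n + \frac{1}{8 + 3}\right) + n = \left(n + \frac{1}{11}\right) + n = \left(\frac{1}{11} + n\right) + n = \frac{1}{11} + 2 n$)
$q{\left(-87,-161 \right)} - 26507 = \left(\frac{1}{11} + 2 \left(-87\right)\right) - 26507 = \left(\frac{1}{11} - 174\right) - 26507 = - \frac{1913}{11} - 26507 = - \frac{293490}{11}$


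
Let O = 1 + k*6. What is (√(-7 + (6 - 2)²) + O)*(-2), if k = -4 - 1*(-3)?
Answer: 4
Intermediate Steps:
k = -1 (k = -4 + 3 = -1)
O = -5 (O = 1 - 1*6 = 1 - 6 = -5)
(√(-7 + (6 - 2)²) + O)*(-2) = (√(-7 + (6 - 2)²) - 5)*(-2) = (√(-7 + 4²) - 5)*(-2) = (√(-7 + 16) - 5)*(-2) = (√9 - 5)*(-2) = (3 - 5)*(-2) = -2*(-2) = 4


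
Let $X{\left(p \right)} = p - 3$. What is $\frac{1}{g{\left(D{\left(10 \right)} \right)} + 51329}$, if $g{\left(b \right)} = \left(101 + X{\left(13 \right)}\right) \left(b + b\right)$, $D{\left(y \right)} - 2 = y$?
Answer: $\frac{1}{53993} \approx 1.8521 \cdot 10^{-5}$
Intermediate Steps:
$X{\left(p \right)} = -3 + p$ ($X{\left(p \right)} = p - 3 = -3 + p$)
$D{\left(y \right)} = 2 + y$
$g{\left(b \right)} = 222 b$ ($g{\left(b \right)} = \left(101 + \left(-3 + 13\right)\right) \left(b + b\right) = \left(101 + 10\right) 2 b = 111 \cdot 2 b = 222 b$)
$\frac{1}{g{\left(D{\left(10 \right)} \right)} + 51329} = \frac{1}{222 \left(2 + 10\right) + 51329} = \frac{1}{222 \cdot 12 + 51329} = \frac{1}{2664 + 51329} = \frac{1}{53993}$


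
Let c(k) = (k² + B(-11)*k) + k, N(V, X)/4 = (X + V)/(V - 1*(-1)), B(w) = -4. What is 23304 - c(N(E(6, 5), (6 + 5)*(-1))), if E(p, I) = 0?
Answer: 21236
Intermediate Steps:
N(V, X) = 4*(V + X)/(1 + V) (N(V, X) = 4*((X + V)/(V - 1*(-1))) = 4*((V + X)/(V + 1)) = 4*((V + X)/(1 + V)) = 4*(V + X)/(1 + V))
c(k) = k² - 3*k (c(k) = (k² - 4*k) + k = k² - 3*k)
23304 - c(N(E(6, 5), (6 + 5)*(-1))) = 23304 - 4*(0 + (6 + 5)*(-1))/(1 + 0)*(-3 + 4*(0 + (6 + 5)*(-1))/(1 + 0)) = 23304 - 4*(0 + 11*(-1))/1*(-3 + 4*(0 + 11*(-1))/1) = 23304 - 4*1*(0 - 11)*(-3 + 4*1*(0 - 11)) = 23304 - 4*1*(-11)*(-3 + 4*1*(-11)) = 23304 - (-44)*(-3 - 44) = 23304 - (-44)*(-47) = 23304 - 1*2068 = 23304 - 2068 = 21236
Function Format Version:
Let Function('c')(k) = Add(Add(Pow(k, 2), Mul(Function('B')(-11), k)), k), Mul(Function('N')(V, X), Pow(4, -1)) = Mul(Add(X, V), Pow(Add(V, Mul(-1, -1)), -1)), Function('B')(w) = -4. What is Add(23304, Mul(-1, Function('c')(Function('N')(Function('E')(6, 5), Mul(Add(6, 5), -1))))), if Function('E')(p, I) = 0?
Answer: 21236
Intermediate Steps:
Function('N')(V, X) = Mul(4, Pow(Add(1, V), -1), Add(V, X)) (Function('N')(V, X) = Mul(4, Mul(Add(X, V), Pow(Add(V, Mul(-1, -1)), -1))) = Mul(4, Mul(Add(V, X), Pow(Add(V, 1), -1))) = Mul(4, Mul(Add(V, X), Pow(Add(1, V), -1))) = Mul(4, Mul(Pow(Add(1, V), -1), Add(V, X))) = Mul(4, Pow(Add(1, V), -1), Add(V, X)))
Function('c')(k) = Add(Pow(k, 2), Mul(-3, k)) (Function('c')(k) = Add(Add(Pow(k, 2), Mul(-4, k)), k) = Add(Pow(k, 2), Mul(-3, k)))
Add(23304, Mul(-1, Function('c')(Function('N')(Function('E')(6, 5), Mul(Add(6, 5), -1))))) = Add(23304, Mul(-1, Mul(Mul(4, Pow(Add(1, 0), -1), Add(0, Mul(Add(6, 5), -1))), Add(-3, Mul(4, Pow(Add(1, 0), -1), Add(0, Mul(Add(6, 5), -1))))))) = Add(23304, Mul(-1, Mul(Mul(4, Pow(1, -1), Add(0, Mul(11, -1))), Add(-3, Mul(4, Pow(1, -1), Add(0, Mul(11, -1))))))) = Add(23304, Mul(-1, Mul(Mul(4, 1, Add(0, -11)), Add(-3, Mul(4, 1, Add(0, -11)))))) = Add(23304, Mul(-1, Mul(Mul(4, 1, -11), Add(-3, Mul(4, 1, -11))))) = Add(23304, Mul(-1, Mul(-44, Add(-3, -44)))) = Add(23304, Mul(-1, Mul(-44, -47))) = Add(23304, Mul(-1, 2068)) = Add(23304, -2068) = 21236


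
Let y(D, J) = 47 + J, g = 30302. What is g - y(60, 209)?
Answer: 30046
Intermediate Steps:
g - y(60, 209) = 30302 - (47 + 209) = 30302 - 1*256 = 30302 - 256 = 30046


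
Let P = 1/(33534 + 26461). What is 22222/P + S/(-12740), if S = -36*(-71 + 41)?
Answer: 849254062876/637 ≈ 1.3332e+9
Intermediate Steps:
P = 1/59995 ≈ 1.6668e-5
S = 1080 (S = -36*(-30) = 1080)
22222/P + S/(-12740) = 22222/(1/59995) + 1080/(-12740) = 22222*59995 + 1080*(-1/12740) = 1333208890 - 54/637 = 849254062876/637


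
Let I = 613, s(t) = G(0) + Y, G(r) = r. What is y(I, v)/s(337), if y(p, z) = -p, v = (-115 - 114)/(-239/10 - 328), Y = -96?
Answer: 613/96 ≈ 6.3854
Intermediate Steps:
s(t) = -96 (s(t) = 0 - 96 = -96)
v = 2290/3519 (v = -229/(-239*⅒ - 328) = -229/(-239/10 - 328) = -229/(-3519/10) = -229*(-10/3519) = 2290/3519 ≈ 0.65075)
y(I, v)/s(337) = -1*613/(-96) = -613*(-1/96) = 613/96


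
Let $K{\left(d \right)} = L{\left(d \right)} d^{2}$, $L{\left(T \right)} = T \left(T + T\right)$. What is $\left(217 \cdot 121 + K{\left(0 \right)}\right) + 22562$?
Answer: $48819$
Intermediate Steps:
$L{\left(T \right)} = 2 T^{2}$ ($L{\left(T \right)} = T 2 T = 2 T^{2}$)
$K{\left(d \right)} = 2 d^{4}$ ($K{\left(d \right)} = 2 d^{2} d^{2} = 2 d^{4}$)
$\left(217 \cdot 121 + K{\left(0 \right)}\right) + 22562 = \left(217 \cdot 121 + 2 \cdot 0^{4}\right) + 22562 = \left(26257 + 2 \cdot 0\right) + 22562 = \left(26257 + 0\right) + 22562 = 26257 + 22562 = 48819$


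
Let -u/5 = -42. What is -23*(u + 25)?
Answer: -5405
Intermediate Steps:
u = 210 (u = -5*(-42) = 210)
-23*(u + 25) = -23*(210 + 25) = -23*235 = -5405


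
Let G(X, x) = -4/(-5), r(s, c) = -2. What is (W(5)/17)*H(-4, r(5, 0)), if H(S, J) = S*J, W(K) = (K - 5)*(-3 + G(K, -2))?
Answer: 0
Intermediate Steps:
G(X, x) = 4/5 (G(X, x) = -4*(-1/5) = 4/5)
W(K) = 11 - 11*K/5 (W(K) = (K - 5)*(-3 + 4/5) = (-5 + K)*(-11/5) = 11 - 11*K/5)
H(S, J) = J*S
(W(5)/17)*H(-4, r(5, 0)) = ((11 - 11/5*5)/17)*(-2*(-4)) = ((11 - 11)/17)*8 = ((1/17)*0)*8 = 0*8 = 0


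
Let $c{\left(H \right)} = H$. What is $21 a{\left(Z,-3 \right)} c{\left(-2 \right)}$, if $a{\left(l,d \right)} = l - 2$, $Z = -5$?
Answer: $294$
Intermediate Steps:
$a{\left(l,d \right)} = -2 + l$ ($a{\left(l,d \right)} = l - 2 = -2 + l$)
$21 a{\left(Z,-3 \right)} c{\left(-2 \right)} = 21 \left(-2 - 5\right) \left(-2\right) = 21 \left(-7\right) \left(-2\right) = \left(-147\right) \left(-2\right) = 294$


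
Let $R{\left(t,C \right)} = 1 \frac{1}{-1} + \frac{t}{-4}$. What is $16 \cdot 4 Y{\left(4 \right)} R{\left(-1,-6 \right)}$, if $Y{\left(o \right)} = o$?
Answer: $-192$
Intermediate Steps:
$R{\left(t,C \right)} = -1 - \frac{t}{4}$ ($R{\left(t,C \right)} = 1 \left(-1\right) + t \left(- \frac{1}{4}\right) = -1 - \frac{t}{4}$)
$16 \cdot 4 Y{\left(4 \right)} R{\left(-1,-6 \right)} = 16 \cdot 4 \cdot 4 \left(-1 - - \frac{1}{4}\right) = 64 \cdot 4 \left(-1 + \frac{1}{4}\right) = 256 \left(- \frac{3}{4}\right) = -192$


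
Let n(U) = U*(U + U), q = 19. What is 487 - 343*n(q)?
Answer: -247159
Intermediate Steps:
n(U) = 2*U² (n(U) = U*(2*U) = 2*U²)
487 - 343*n(q) = 487 - 686*19² = 487 - 686*361 = 487 - 343*722 = 487 - 247646 = -247159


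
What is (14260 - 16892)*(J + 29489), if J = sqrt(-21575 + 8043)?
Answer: -77615048 - 5264*I*sqrt(3383) ≈ -7.7615e+7 - 3.0617e+5*I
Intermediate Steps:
J = 2*I*sqrt(3383) (J = sqrt(-13532) = 2*I*sqrt(3383) ≈ 116.33*I)
(14260 - 16892)*(J + 29489) = (14260 - 16892)*(2*I*sqrt(3383) + 29489) = -2632*(29489 + 2*I*sqrt(3383)) = -77615048 - 5264*I*sqrt(3383)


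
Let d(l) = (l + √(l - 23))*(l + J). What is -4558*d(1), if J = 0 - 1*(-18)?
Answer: -86602 - 86602*I*√22 ≈ -86602.0 - 4.062e+5*I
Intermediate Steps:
J = 18 (J = 0 + 18 = 18)
d(l) = (18 + l)*(l + √(-23 + l)) (d(l) = (l + √(l - 23))*(l + 18) = (l + √(-23 + l))*(18 + l) = (18 + l)*(l + √(-23 + l)))
-4558*d(1) = -4558*(1² + 18*1 + 18*√(-23 + 1) + 1*√(-23 + 1)) = -4558*(1 + 18 + 18*√(-22) + 1*√(-22)) = -4558*(1 + 18 + 18*(I*√22) + 1*(I*√22)) = -4558*(1 + 18 + 18*I*√22 + I*√22) = -4558*(19 + 19*I*√22) = -86602 - 86602*I*√22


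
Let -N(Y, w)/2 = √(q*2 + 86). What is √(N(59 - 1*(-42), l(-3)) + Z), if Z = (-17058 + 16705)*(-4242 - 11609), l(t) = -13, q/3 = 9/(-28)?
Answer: √(274174747 - 7*√16478)/7 ≈ 2365.5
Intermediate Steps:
q = -27/28 (q = 3*(9/(-28)) = 3*(9*(-1/28)) = 3*(-9/28) = -27/28 ≈ -0.96429)
N(Y, w) = -√16478/7 (N(Y, w) = -2*√(-27/28*2 + 86) = -2*√(-27/14 + 86) = -√16478/7)
Z = 5595403 (Z = -353*(-15851) = 5595403)
√(N(59 - 1*(-42), l(-3)) + Z) = √(-√16478/7 + 5595403) = √(5595403 - √16478/7)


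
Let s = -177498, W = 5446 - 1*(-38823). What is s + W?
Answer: -133229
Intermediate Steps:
W = 44269 (W = 5446 + 38823 = 44269)
s + W = -177498 + 44269 = -133229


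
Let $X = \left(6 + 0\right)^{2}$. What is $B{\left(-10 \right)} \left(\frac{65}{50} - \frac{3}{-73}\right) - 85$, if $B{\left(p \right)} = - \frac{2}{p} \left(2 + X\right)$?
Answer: $- \frac{136524}{1825} \approx -74.808$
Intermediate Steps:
$X = 36$ ($X = 6^{2} = 36$)
$B{\left(p \right)} = - \frac{76}{p}$ ($B{\left(p \right)} = - \frac{2}{p} \left(2 + 36\right) = - \frac{2}{p} 38 = - \frac{76}{p}$)
$B{\left(-10 \right)} \left(\frac{65}{50} - \frac{3}{-73}\right) - 85 = - \frac{76}{-10} \left(\frac{65}{50} - \frac{3}{-73}\right) - 85 = \left(-76\right) \left(- \frac{1}{10}\right) \left(65 \cdot \frac{1}{50} - - \frac{3}{73}\right) - 85 = \frac{38 \left(\frac{13}{10} + \frac{3}{73}\right)}{5} - 85 = \frac{38}{5} \cdot \frac{979}{730} - 85 = \frac{18601}{1825} - 85 = - \frac{136524}{1825}$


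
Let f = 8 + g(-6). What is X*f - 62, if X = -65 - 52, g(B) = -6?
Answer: -296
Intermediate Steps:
X = -117
f = 2 (f = 8 - 6 = 2)
X*f - 62 = -117*2 - 62 = -234 - 62 = -296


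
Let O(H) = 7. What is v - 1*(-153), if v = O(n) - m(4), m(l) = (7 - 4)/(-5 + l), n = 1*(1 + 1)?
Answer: 163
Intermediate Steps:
n = 2 (n = 1*2 = 2)
m(l) = 3/(-5 + l)
v = 10 (v = 7 - 3/(-5 + 4) = 7 - 3/(-1) = 7 - 3*(-1) = 7 - 1*(-3) = 7 + 3 = 10)
v - 1*(-153) = 10 - 1*(-153) = 10 + 153 = 163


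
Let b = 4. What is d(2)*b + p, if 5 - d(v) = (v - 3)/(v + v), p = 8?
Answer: 29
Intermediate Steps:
d(v) = 5 - (-3 + v)/(2*v) (d(v) = 5 - (v - 3)/(v + v) = 5 - (-3 + v)/(2*v))
d(2)*b + p = ((3/2)*(1 + 3*2)/2)*4 + 8 = ((3/2)*(½)*(1 + 6))*4 + 8 = ((3/2)*(½)*7)*4 + 8 = (21/4)*4 + 8 = 21 + 8 = 29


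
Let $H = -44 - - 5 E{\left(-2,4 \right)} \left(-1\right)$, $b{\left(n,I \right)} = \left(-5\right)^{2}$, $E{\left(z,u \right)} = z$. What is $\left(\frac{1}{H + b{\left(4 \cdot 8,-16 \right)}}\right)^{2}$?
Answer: $\frac{1}{81} \approx 0.012346$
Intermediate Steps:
$b{\left(n,I \right)} = 25$
$H = -34$ ($H = -44 - \left(-5\right) \left(-2\right) \left(-1\right) = -44 - 10 \left(-1\right) = -44 - -10 = -44 + 10 = -34$)
$\left(\frac{1}{H + b{\left(4 \cdot 8,-16 \right)}}\right)^{2} = \left(\frac{1}{-34 + 25}\right)^{2} = \left(\frac{1}{-9}\right)^{2} = \left(- \frac{1}{9}\right)^{2} = \frac{1}{81}$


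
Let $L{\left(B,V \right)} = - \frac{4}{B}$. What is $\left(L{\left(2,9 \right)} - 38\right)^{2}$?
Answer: $1600$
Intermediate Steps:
$\left(L{\left(2,9 \right)} - 38\right)^{2} = \left(- \frac{4}{2} - 38\right)^{2} = \left(\left(-4\right) \frac{1}{2} - 38\right)^{2} = \left(-2 - 38\right)^{2} = \left(-40\right)^{2} = 1600$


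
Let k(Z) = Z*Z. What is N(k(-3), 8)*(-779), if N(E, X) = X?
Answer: -6232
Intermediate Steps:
k(Z) = Z**2
N(k(-3), 8)*(-779) = 8*(-779) = -6232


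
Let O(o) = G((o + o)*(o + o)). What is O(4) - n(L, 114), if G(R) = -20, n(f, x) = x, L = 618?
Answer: -134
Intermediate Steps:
O(o) = -20
O(4) - n(L, 114) = -20 - 1*114 = -20 - 114 = -134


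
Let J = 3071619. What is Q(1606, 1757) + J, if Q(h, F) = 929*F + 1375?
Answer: 4705247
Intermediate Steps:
Q(h, F) = 1375 + 929*F
Q(1606, 1757) + J = (1375 + 929*1757) + 3071619 = (1375 + 1632253) + 3071619 = 1633628 + 3071619 = 4705247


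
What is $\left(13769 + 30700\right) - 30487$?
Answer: $13982$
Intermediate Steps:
$\left(13769 + 30700\right) - 30487 = 44469 - 30487 = 13982$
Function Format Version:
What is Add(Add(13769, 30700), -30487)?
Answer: 13982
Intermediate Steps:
Add(Add(13769, 30700), -30487) = Add(44469, -30487) = 13982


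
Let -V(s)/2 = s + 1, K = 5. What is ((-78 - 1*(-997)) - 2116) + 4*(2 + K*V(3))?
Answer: -1349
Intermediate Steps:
V(s) = -2 - 2*s (V(s) = -2*(s + 1) = -2*(1 + s) = -2 - 2*s)
((-78 - 1*(-997)) - 2116) + 4*(2 + K*V(3)) = ((-78 - 1*(-997)) - 2116) + 4*(2 + 5*(-2 - 2*3)) = ((-78 + 997) - 2116) + 4*(2 + 5*(-2 - 6)) = (919 - 2116) + 4*(2 + 5*(-8)) = -1197 + 4*(2 - 40) = -1197 + 4*(-38) = -1197 - 152 = -1349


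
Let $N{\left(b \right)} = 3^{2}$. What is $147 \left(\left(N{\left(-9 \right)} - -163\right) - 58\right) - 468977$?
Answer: $-452219$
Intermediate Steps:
$N{\left(b \right)} = 9$
$147 \left(\left(N{\left(-9 \right)} - -163\right) - 58\right) - 468977 = 147 \left(\left(9 - -163\right) - 58\right) - 468977 = 147 \left(\left(9 + 163\right) - 58\right) - 468977 = 147 \left(172 - 58\right) - 468977 = 147 \cdot 114 - 468977 = 16758 - 468977 = -452219$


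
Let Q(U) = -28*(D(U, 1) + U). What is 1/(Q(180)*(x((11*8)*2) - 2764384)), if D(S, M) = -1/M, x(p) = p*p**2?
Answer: -1/13469208704 ≈ -7.4243e-11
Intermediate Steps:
x(p) = p**3
Q(U) = 28 - 28*U (Q(U) = -28*(-1/1 + U) = -28*(-1*1 + U) = -28*(-1 + U) = 28 - 28*U)
1/(Q(180)*(x((11*8)*2) - 2764384)) = 1/((28 - 28*180)*(((11*8)*2)**3 - 2764384)) = 1/((28 - 5040)*((88*2)**3 - 2764384)) = 1/((-5012)*(176**3 - 2764384)) = -1/(5012*(5451776 - 2764384)) = -1/5012/2687392 = -1/5012*1/2687392 = -1/13469208704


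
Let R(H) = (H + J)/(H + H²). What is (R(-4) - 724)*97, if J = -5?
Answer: -281203/4 ≈ -70301.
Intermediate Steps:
R(H) = (-5 + H)/(H + H²) (R(H) = (H - 5)/(H + H²) = (-5 + H)/(H + H²))
(R(-4) - 724)*97 = ((-5 - 4)/((-4)*(1 - 4)) - 724)*97 = (-¼*(-9)/(-3) - 724)*97 = (-¼*(-⅓)*(-9) - 724)*97 = (-¾ - 724)*97 = -2899/4*97 = -281203/4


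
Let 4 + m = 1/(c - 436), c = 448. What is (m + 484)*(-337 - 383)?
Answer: -345660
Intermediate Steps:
m = -47/12 (m = -4 + 1/(448 - 436) = -4 + 1/12 = -47/12 ≈ -3.9167)
(m + 484)*(-337 - 383) = (-47/12 + 484)*(-337 - 383) = (5761/12)*(-720) = -345660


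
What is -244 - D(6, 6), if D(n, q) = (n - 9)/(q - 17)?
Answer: -2687/11 ≈ -244.27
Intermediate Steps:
D(n, q) = (-9 + n)/(-17 + q)
-244 - D(6, 6) = -244 - (-9 + 6)/(-17 + 6) = -244 - (-3)/(-11) = -244 - (-1)*(-3)/11 = -244 - 1*3/11 = -244 - 3/11 = -2687/11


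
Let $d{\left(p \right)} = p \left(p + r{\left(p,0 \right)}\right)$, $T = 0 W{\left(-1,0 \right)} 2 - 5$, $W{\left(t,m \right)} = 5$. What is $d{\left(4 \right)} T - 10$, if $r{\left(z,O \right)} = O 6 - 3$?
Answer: $-30$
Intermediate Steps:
$r{\left(z,O \right)} = -3 + 6 O$ ($r{\left(z,O \right)} = 6 O - 3 = -3 + 6 O$)
$T = -5$ ($T = 0 \cdot 5 \cdot 2 - 5 = 0 \cdot 2 - 5 = 0 - 5 = -5$)
$d{\left(p \right)} = p \left(-3 + p\right)$ ($d{\left(p \right)} = p \left(p + \left(-3 + 6 \cdot 0\right)\right) = p \left(p + \left(-3 + 0\right)\right) = p \left(p - 3\right) = p \left(-3 + p\right)$)
$d{\left(4 \right)} T - 10 = 4 \left(-3 + 4\right) \left(-5\right) - 10 = 4 \cdot 1 \left(-5\right) - 10 = 4 \left(-5\right) - 10 = -20 - 10 = -30$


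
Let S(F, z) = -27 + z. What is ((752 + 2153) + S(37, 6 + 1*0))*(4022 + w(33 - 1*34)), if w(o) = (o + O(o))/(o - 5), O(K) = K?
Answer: 34801228/3 ≈ 1.1600e+7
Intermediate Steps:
w(o) = 2*o/(-5 + o) (w(o) = (o + o)/(o - 5) = (2*o)/(-5 + o) = 2*o/(-5 + o))
((752 + 2153) + S(37, 6 + 1*0))*(4022 + w(33 - 1*34)) = ((752 + 2153) + (-27 + (6 + 1*0)))*(4022 + 2*(33 - 1*34)/(-5 + (33 - 1*34))) = (2905 + (-27 + (6 + 0)))*(4022 + 2*(33 - 34)/(-5 + (33 - 34))) = (2905 + (-27 + 6))*(4022 + 2*(-1)/(-5 - 1)) = (2905 - 21)*(4022 + 2*(-1)/(-6)) = 2884*(4022 + 2*(-1)*(-1/6)) = 2884*(4022 + 1/3) = 2884*(12067/3) = 34801228/3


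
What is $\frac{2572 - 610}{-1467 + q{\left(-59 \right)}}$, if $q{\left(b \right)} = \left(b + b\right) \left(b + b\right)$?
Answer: $\frac{1962}{12457} \approx 0.1575$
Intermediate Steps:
$q{\left(b \right)} = 4 b^{2}$ ($q{\left(b \right)} = 2 b 2 b = 4 b^{2}$)
$\frac{2572 - 610}{-1467 + q{\left(-59 \right)}} = \frac{2572 - 610}{-1467 + 4 \left(-59\right)^{2}} = \frac{1962}{-1467 + 4 \cdot 3481} = \frac{1962}{-1467 + 13924} = \frac{1962}{12457}$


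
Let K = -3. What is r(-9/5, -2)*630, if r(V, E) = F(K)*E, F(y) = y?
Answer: 3780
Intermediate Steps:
r(V, E) = -3*E
r(-9/5, -2)*630 = -3*(-2)*630 = 6*630 = 3780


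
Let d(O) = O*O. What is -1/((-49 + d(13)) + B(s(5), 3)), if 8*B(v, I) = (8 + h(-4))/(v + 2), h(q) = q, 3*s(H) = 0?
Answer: -4/481 ≈ -0.0083160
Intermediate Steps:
s(H) = 0 (s(H) = (1/3)*0 = 0)
d(O) = O**2
B(v, I) = 1/(2*(2 + v)) (B(v, I) = ((8 - 4)/(v + 2))/8 = (4/(2 + v))/8 = 1/(2*(2 + v)))
-1/((-49 + d(13)) + B(s(5), 3)) = -1/((-49 + 13**2) + 1/(2*(2 + 0))) = -1/((-49 + 169) + (1/2)/2) = -1/(120 + (1/2)*(1/2)) = -1/(120 + 1/4) = -1/481/4 = -1*4/481 = -4/481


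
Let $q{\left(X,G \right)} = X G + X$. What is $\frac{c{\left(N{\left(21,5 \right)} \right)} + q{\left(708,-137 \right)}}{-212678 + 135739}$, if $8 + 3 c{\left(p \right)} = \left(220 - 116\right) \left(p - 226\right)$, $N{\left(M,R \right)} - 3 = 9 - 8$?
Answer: $\frac{311960}{230817} \approx 1.3515$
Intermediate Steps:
$N{\left(M,R \right)} = 4$ ($N{\left(M,R \right)} = 3 + \left(9 - 8\right) = 3 + 1 = 4$)
$q{\left(X,G \right)} = X + G X$ ($q{\left(X,G \right)} = G X + X = X + G X$)
$c{\left(p \right)} = - \frac{23512}{3} + \frac{104 p}{3}$ ($c{\left(p \right)} = - \frac{8}{3} + \frac{\left(220 - 116\right) \left(p - 226\right)}{3} = - \frac{8}{3} + \frac{104 \left(-226 + p\right)}{3} = - \frac{8}{3} + \frac{-23504 + 104 p}{3} = - \frac{8}{3} + \left(- \frac{23504}{3} + \frac{104 p}{3}\right) = - \frac{23512}{3} + \frac{104 p}{3}$)
$\frac{c{\left(N{\left(21,5 \right)} \right)} + q{\left(708,-137 \right)}}{-212678 + 135739} = \frac{\left(- \frac{23512}{3} + \frac{104}{3} \cdot 4\right) + 708 \left(1 - 137\right)}{-212678 + 135739} = \frac{\left(- \frac{23512}{3} + \frac{416}{3}\right) + 708 \left(-136\right)}{-76939} = \left(- \frac{23096}{3} - 96288\right) \left(- \frac{1}{76939}\right) = \left(- \frac{311960}{3}\right) \left(- \frac{1}{76939}\right) = \frac{311960}{230817}$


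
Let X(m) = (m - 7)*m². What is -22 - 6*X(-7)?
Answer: 4094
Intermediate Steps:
X(m) = m²*(-7 + m) (X(m) = (-7 + m)*m² = m²*(-7 + m))
-22 - 6*X(-7) = -22 - 6*(-7)²*(-7 - 7) = -22 - 294*(-14) = -22 - 6*(-686) = -22 + 4116 = 4094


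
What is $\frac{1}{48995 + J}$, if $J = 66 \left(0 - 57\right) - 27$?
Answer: $\frac{1}{45206} \approx 2.2121 \cdot 10^{-5}$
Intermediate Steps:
$J = -3789$ ($J = 66 \left(0 - 57\right) - 27 = 66 \left(-57\right) - 27 = -3762 - 27 = -3789$)
$\frac{1}{48995 + J} = \frac{1}{48995 - 3789} = \frac{1}{45206}$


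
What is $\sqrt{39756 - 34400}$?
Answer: $2 \sqrt{1339} \approx 73.185$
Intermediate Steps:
$\sqrt{39756 - 34400} = \sqrt{5356} = 2 \sqrt{1339}$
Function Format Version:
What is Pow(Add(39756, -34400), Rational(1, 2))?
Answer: Mul(2, Pow(1339, Rational(1, 2))) ≈ 73.185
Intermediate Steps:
Pow(Add(39756, -34400), Rational(1, 2)) = Pow(5356, Rational(1, 2)) = Mul(2, Pow(1339, Rational(1, 2)))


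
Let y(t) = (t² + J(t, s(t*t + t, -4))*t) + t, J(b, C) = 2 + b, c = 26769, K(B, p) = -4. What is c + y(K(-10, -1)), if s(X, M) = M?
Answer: 26789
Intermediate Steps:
y(t) = t + t² + t*(2 + t) (y(t) = (t² + (2 + t)*t) + t = (t² + t*(2 + t)) + t = t + t² + t*(2 + t))
c + y(K(-10, -1)) = 26769 - 4*(3 + 2*(-4)) = 26769 - 4*(3 - 8) = 26769 - 4*(-5) = 26769 + 20 = 26789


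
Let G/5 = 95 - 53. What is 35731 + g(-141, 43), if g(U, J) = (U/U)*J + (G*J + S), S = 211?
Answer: 45015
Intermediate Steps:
G = 210 (G = 5*(95 - 53) = 5*42 = 210)
g(U, J) = 211 + 211*J (g(U, J) = (U/U)*J + (210*J + 211) = 1*J + (211 + 210*J) = J + (211 + 210*J) = 211 + 211*J)
35731 + g(-141, 43) = 35731 + (211 + 211*43) = 35731 + (211 + 9073) = 35731 + 9284 = 45015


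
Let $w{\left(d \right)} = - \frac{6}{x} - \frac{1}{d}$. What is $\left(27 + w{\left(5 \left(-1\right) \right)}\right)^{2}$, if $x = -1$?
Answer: $\frac{27556}{25} \approx 1102.2$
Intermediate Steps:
$w{\left(d \right)} = 6 - \frac{1}{d}$ ($w{\left(d \right)} = - \frac{6}{-1} - \frac{1}{d} = \left(-6\right) \left(-1\right) - \frac{1}{d} = 6 - \frac{1}{d}$)
$\left(27 + w{\left(5 \left(-1\right) \right)}\right)^{2} = \left(27 + \left(6 - \frac{1}{5 \left(-1\right)}\right)\right)^{2} = \left(27 + \left(6 - \frac{1}{-5}\right)\right)^{2} = \left(27 + \left(6 - - \frac{1}{5}\right)\right)^{2} = \left(27 + \left(6 + \frac{1}{5}\right)\right)^{2} = \left(27 + \frac{31}{5}\right)^{2} = \left(\frac{166}{5}\right)^{2} = \frac{27556}{25}$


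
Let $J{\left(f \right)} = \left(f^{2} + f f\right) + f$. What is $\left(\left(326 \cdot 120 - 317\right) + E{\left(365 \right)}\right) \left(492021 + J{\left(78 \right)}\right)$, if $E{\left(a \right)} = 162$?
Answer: $19648763655$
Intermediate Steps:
$J{\left(f \right)} = f + 2 f^{2}$ ($J{\left(f \right)} = \left(f^{2} + f^{2}\right) + f = 2 f^{2} + f = f + 2 f^{2}$)
$\left(\left(326 \cdot 120 - 317\right) + E{\left(365 \right)}\right) \left(492021 + J{\left(78 \right)}\right) = \left(\left(326 \cdot 120 - 317\right) + 162\right) \left(492021 + 78 \left(1 + 2 \cdot 78\right)\right) = \left(\left(39120 - 317\right) + 162\right) \left(492021 + 78 \left(1 + 156\right)\right) = \left(38803 + 162\right) \left(492021 + 78 \cdot 157\right) = 38965 \left(492021 + 12246\right) = 38965 \cdot 504267 = 19648763655$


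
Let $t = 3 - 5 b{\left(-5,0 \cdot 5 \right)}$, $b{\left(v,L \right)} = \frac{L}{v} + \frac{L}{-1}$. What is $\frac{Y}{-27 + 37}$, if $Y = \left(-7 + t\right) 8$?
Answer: $- \frac{16}{5} \approx -3.2$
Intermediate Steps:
$b{\left(v,L \right)} = - L + \frac{L}{v}$ ($b{\left(v,L \right)} = \frac{L}{v} + L \left(-1\right) = \frac{L}{v} - L = - L + \frac{L}{v}$)
$t = 3$ ($t = 3 - 5 \left(- 0 \cdot 5 + \frac{0 \cdot 5}{-5}\right) = 3 - 5 \left(\left(-1\right) 0 + 0 \left(- \frac{1}{5}\right)\right) = 3 - 5 \left(0 + 0\right) = 3 - 0 = 3 + 0 = 3$)
$Y = -32$ ($Y = \left(-7 + 3\right) 8 = \left(-4\right) 8 = -32$)
$\frac{Y}{-27 + 37} = \frac{1}{-27 + 37} \left(-32\right) = \frac{1}{10} \left(-32\right) = - \frac{16}{5}$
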